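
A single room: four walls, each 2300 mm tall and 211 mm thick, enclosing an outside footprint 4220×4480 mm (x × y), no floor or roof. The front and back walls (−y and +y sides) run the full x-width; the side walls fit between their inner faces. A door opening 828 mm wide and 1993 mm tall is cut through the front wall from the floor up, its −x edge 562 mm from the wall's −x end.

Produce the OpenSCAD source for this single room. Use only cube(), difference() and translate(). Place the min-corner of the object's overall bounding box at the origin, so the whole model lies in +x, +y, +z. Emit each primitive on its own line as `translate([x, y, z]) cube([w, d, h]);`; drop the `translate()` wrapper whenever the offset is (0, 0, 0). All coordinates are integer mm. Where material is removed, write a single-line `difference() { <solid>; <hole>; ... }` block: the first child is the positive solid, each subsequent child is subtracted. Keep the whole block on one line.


difference() { cube([4220, 211, 2300]); translate([562, 0, 0]) cube([828, 211, 1993]); }
translate([0, 4269, 0]) cube([4220, 211, 2300]);
translate([0, 211, 0]) cube([211, 4058, 2300]);
translate([4009, 211, 0]) cube([211, 4058, 2300]);


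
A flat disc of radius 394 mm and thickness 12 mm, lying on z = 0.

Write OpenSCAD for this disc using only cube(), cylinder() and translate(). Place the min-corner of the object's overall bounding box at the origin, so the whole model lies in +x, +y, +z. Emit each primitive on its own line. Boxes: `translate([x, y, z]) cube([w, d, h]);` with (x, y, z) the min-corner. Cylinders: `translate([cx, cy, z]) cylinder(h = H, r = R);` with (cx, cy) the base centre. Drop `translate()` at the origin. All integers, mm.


translate([394, 394, 0]) cylinder(h = 12, r = 394);


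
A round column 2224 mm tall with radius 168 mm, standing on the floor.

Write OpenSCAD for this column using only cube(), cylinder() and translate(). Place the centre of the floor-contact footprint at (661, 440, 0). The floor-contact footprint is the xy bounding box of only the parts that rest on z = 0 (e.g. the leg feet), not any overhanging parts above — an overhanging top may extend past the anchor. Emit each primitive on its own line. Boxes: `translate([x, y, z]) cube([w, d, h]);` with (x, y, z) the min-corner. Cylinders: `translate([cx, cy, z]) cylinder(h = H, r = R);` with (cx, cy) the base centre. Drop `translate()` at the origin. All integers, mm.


translate([661, 440, 0]) cylinder(h = 2224, r = 168);


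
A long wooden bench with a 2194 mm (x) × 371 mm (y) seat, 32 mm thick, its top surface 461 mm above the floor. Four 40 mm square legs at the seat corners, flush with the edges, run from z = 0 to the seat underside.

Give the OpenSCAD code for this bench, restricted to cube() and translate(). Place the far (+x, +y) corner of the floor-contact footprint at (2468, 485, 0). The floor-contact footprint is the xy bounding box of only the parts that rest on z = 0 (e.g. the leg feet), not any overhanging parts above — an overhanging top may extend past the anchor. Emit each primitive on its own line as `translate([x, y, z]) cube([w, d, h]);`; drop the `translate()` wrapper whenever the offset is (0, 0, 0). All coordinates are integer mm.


translate([274, 114, 429]) cube([2194, 371, 32]);
translate([274, 114, 0]) cube([40, 40, 429]);
translate([274, 445, 0]) cube([40, 40, 429]);
translate([2428, 114, 0]) cube([40, 40, 429]);
translate([2428, 445, 0]) cube([40, 40, 429]);


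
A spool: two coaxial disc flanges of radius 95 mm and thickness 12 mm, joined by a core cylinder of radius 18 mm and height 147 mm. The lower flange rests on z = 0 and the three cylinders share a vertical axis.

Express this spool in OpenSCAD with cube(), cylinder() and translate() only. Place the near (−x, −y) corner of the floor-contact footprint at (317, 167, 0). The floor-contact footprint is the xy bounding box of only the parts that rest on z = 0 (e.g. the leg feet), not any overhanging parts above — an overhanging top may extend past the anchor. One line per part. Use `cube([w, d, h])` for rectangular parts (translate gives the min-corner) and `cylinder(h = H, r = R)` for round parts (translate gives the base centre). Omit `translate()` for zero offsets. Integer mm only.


translate([412, 262, 0]) cylinder(h = 12, r = 95);
translate([412, 262, 12]) cylinder(h = 147, r = 18);
translate([412, 262, 159]) cylinder(h = 12, r = 95);


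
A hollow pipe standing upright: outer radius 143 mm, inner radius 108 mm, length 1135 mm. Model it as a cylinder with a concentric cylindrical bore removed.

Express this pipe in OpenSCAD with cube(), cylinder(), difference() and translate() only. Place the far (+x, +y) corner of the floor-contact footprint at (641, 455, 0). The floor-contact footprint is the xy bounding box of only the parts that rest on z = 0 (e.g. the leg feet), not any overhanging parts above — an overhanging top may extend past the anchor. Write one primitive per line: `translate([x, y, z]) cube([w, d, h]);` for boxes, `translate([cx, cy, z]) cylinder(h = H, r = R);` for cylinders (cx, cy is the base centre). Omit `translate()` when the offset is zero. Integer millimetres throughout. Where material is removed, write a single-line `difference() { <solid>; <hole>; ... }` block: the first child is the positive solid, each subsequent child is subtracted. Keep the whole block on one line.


difference() { translate([498, 312, 0]) cylinder(h = 1135, r = 143); translate([498, 312, 0]) cylinder(h = 1135, r = 108); }


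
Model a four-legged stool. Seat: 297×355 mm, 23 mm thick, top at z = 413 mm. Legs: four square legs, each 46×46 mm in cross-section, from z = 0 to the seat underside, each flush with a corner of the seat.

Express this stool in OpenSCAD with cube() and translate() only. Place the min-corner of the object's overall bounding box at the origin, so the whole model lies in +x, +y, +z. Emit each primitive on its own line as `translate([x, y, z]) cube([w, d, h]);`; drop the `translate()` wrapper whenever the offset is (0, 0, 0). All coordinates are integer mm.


translate([0, 0, 390]) cube([297, 355, 23]);
cube([46, 46, 390]);
translate([251, 0, 0]) cube([46, 46, 390]);
translate([0, 309, 0]) cube([46, 46, 390]);
translate([251, 309, 0]) cube([46, 46, 390]);


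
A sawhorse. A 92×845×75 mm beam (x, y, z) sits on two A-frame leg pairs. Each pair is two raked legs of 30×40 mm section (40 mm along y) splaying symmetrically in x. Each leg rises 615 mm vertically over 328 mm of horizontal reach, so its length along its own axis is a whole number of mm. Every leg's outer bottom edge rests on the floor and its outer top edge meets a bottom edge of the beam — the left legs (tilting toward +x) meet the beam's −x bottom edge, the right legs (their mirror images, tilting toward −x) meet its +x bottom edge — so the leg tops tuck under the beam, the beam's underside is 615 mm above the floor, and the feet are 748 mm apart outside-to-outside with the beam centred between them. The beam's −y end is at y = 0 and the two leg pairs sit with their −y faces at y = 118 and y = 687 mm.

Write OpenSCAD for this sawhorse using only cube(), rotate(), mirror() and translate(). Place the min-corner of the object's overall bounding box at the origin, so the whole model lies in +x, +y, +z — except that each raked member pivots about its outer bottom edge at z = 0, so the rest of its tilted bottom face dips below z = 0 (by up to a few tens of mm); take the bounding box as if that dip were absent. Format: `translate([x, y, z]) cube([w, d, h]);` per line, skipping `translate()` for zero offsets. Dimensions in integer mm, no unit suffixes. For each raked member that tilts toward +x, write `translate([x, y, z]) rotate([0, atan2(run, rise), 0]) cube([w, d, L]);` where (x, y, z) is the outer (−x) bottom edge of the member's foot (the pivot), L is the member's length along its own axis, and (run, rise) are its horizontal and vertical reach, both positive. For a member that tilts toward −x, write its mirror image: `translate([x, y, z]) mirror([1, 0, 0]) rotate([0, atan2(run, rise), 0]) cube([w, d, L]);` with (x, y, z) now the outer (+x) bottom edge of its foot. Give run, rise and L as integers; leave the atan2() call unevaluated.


translate([328, 0, 615]) cube([92, 845, 75]);
translate([0, 118, 0]) rotate([0, atan2(328, 615), 0]) cube([30, 40, 697]);
translate([748, 118, 0]) mirror([1, 0, 0]) rotate([0, atan2(328, 615), 0]) cube([30, 40, 697]);
translate([0, 687, 0]) rotate([0, atan2(328, 615), 0]) cube([30, 40, 697]);
translate([748, 687, 0]) mirror([1, 0, 0]) rotate([0, atan2(328, 615), 0]) cube([30, 40, 697]);


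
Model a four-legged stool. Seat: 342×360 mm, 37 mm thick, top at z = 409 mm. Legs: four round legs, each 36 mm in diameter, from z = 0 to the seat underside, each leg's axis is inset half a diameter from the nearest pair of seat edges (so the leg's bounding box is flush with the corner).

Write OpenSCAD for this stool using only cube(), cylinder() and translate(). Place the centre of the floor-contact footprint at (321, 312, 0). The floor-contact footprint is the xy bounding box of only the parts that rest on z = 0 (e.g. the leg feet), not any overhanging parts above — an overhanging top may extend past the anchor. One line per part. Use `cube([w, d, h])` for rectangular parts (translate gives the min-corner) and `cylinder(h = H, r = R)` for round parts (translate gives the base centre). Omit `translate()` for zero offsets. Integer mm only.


translate([150, 132, 372]) cube([342, 360, 37]);
translate([168, 150, 0]) cylinder(h = 372, r = 18);
translate([474, 150, 0]) cylinder(h = 372, r = 18);
translate([168, 474, 0]) cylinder(h = 372, r = 18);
translate([474, 474, 0]) cylinder(h = 372, r = 18);


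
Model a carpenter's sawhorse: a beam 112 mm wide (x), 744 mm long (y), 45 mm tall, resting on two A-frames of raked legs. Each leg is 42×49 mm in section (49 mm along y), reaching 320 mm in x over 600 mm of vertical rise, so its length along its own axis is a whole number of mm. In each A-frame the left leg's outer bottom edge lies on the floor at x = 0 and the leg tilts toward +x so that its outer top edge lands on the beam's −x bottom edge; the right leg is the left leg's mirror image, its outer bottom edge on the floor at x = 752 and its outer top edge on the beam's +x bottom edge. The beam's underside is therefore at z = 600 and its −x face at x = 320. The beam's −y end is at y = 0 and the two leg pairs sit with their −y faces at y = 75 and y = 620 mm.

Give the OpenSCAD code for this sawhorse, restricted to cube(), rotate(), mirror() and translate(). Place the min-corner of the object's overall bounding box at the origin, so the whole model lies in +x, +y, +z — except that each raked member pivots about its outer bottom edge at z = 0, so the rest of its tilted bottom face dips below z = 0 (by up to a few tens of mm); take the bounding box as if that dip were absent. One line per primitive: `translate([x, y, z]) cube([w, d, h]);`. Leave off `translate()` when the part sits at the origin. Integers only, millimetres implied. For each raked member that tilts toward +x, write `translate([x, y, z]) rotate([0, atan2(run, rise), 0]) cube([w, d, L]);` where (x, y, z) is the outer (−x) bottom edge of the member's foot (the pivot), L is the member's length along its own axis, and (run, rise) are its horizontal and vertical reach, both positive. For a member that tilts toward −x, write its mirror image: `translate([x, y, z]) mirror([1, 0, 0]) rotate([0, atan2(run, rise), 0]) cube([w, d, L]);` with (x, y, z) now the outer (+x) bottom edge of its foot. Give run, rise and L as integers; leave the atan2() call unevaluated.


// leg length = √(320² + 600²) = 680
// right-leg outer foot x = 2·320 + 112 = 752
// beam min-corner = (320, 0, 600)
translate([320, 0, 600]) cube([112, 744, 45]);
translate([0, 75, 0]) rotate([0, atan2(320, 600), 0]) cube([42, 49, 680]);
translate([752, 75, 0]) mirror([1, 0, 0]) rotate([0, atan2(320, 600), 0]) cube([42, 49, 680]);
translate([0, 620, 0]) rotate([0, atan2(320, 600), 0]) cube([42, 49, 680]);
translate([752, 620, 0]) mirror([1, 0, 0]) rotate([0, atan2(320, 600), 0]) cube([42, 49, 680]);


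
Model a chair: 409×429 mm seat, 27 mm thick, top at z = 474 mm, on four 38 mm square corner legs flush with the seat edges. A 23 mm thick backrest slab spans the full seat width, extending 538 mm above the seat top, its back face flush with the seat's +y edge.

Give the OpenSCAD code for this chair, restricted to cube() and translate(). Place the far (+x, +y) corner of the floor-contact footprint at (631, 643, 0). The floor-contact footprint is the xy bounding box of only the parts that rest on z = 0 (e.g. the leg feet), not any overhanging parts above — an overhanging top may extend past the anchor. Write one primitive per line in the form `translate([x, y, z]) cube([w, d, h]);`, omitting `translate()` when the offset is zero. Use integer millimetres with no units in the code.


// leg_h = 474 - 27 = 447
translate([222, 214, 447]) cube([409, 429, 27]);
translate([222, 214, 0]) cube([38, 38, 447]);
translate([593, 214, 0]) cube([38, 38, 447]);
translate([222, 605, 0]) cube([38, 38, 447]);
translate([593, 605, 0]) cube([38, 38, 447]);
translate([222, 620, 474]) cube([409, 23, 538]);


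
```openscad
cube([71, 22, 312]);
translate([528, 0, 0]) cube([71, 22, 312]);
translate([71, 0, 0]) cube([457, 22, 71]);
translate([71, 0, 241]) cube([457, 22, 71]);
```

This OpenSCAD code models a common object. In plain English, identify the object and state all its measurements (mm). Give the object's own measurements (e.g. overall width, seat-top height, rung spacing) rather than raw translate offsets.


A rectangular picture frame lying in the x–z plane (depth along y). The opening is 457 mm wide (x) by 170 mm tall (z), surrounded by a border 71 mm wide on all four sides. The frame is 22 mm deep and is made of two full-height vertical stiles with two horizontal rails fitted between them.


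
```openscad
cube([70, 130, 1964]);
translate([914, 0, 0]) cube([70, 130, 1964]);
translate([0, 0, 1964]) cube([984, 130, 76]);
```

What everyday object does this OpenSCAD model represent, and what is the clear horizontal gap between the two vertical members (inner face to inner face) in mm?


A door frame. The clear opening width is 844 mm.

Two 1964 mm tall posts with a header on top — a door frame. The left jamb is 70 mm wide at x = 0; the right jamb starts at x = 914. The clear opening is 914 − 70 = 844 mm.


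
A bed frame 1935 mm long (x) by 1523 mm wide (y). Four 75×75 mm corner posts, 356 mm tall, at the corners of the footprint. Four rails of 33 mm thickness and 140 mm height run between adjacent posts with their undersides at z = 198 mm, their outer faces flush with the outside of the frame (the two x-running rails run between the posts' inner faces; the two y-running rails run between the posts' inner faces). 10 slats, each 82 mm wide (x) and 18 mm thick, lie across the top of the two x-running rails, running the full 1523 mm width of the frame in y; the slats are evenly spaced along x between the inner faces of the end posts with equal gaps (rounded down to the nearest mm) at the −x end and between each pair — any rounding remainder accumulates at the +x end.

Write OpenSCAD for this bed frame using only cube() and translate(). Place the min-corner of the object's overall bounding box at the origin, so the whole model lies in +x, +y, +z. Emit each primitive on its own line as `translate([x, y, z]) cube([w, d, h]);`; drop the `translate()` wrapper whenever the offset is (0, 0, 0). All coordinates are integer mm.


cube([75, 75, 356]);
translate([0, 1448, 0]) cube([75, 75, 356]);
translate([1860, 0, 0]) cube([75, 75, 356]);
translate([1860, 1448, 0]) cube([75, 75, 356]);
translate([75, 0, 198]) cube([1785, 33, 140]);
translate([75, 1490, 198]) cube([1785, 33, 140]);
translate([0, 75, 198]) cube([33, 1373, 140]);
translate([1902, 75, 198]) cube([33, 1373, 140]);
translate([162, 0, 338]) cube([82, 1523, 18]);
translate([331, 0, 338]) cube([82, 1523, 18]);
translate([500, 0, 338]) cube([82, 1523, 18]);
translate([669, 0, 338]) cube([82, 1523, 18]);
translate([838, 0, 338]) cube([82, 1523, 18]);
translate([1007, 0, 338]) cube([82, 1523, 18]);
translate([1176, 0, 338]) cube([82, 1523, 18]);
translate([1345, 0, 338]) cube([82, 1523, 18]);
translate([1514, 0, 338]) cube([82, 1523, 18]);
translate([1683, 0, 338]) cube([82, 1523, 18]);


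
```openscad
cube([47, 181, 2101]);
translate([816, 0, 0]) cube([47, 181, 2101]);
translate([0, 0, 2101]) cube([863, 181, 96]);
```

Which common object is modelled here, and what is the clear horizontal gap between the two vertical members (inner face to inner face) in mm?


A door frame. The clear opening width is 769 mm.

Two 2101 mm tall posts with a header on top — a door frame. The left jamb is 47 mm wide at x = 0; the right jamb starts at x = 816. The clear opening is 816 − 47 = 769 mm.


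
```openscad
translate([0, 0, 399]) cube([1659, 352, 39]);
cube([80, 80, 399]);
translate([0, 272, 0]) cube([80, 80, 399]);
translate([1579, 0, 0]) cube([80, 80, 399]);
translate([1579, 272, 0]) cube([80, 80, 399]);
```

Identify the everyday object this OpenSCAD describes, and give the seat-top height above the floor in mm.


A bench. The seat-top height is 438 mm.

A long slab on four corner posts — a bench. The slab sits at z = 399 with thickness 39, so the top is 399 + 39 = 438 mm.


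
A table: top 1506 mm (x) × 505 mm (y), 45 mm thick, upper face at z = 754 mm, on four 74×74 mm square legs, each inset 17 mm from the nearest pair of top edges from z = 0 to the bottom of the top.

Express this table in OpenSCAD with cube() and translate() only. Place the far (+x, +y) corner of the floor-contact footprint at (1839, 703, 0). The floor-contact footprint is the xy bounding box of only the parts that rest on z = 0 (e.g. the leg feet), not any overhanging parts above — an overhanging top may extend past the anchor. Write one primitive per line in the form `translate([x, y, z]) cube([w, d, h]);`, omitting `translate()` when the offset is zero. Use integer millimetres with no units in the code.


// leg_h = 754 - 45 = 709
translate([350, 215, 709]) cube([1506, 505, 45]);
translate([367, 232, 0]) cube([74, 74, 709]);
translate([1765, 232, 0]) cube([74, 74, 709]);
translate([367, 629, 0]) cube([74, 74, 709]);
translate([1765, 629, 0]) cube([74, 74, 709]);


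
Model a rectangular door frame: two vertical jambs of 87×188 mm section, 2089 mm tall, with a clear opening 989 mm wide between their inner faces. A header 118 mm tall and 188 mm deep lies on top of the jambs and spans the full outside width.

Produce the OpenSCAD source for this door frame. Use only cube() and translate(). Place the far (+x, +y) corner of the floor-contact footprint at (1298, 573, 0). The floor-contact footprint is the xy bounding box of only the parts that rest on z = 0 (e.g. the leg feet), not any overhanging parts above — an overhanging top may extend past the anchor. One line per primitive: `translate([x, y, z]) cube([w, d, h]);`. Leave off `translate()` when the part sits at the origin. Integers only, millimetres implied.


translate([135, 385, 0]) cube([87, 188, 2089]);
translate([1211, 385, 0]) cube([87, 188, 2089]);
translate([135, 385, 2089]) cube([1163, 188, 118]);


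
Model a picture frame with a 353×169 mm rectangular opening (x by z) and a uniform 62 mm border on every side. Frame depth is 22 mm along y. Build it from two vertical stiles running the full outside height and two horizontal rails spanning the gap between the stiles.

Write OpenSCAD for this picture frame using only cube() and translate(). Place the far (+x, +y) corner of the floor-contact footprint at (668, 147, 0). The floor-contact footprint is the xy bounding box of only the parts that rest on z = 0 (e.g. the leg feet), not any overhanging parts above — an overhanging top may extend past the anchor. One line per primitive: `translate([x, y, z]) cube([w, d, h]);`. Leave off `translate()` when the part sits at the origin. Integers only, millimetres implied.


translate([191, 125, 0]) cube([62, 22, 293]);
translate([606, 125, 0]) cube([62, 22, 293]);
translate([253, 125, 0]) cube([353, 22, 62]);
translate([253, 125, 231]) cube([353, 22, 62]);


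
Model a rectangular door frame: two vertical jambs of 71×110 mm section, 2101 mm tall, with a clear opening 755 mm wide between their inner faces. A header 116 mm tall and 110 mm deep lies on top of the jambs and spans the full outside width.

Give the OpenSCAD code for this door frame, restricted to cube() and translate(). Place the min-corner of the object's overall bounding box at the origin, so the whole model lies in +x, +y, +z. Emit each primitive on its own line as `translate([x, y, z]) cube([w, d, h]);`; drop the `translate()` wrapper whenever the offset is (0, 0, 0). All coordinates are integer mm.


cube([71, 110, 2101]);
translate([826, 0, 0]) cube([71, 110, 2101]);
translate([0, 0, 2101]) cube([897, 110, 116]);


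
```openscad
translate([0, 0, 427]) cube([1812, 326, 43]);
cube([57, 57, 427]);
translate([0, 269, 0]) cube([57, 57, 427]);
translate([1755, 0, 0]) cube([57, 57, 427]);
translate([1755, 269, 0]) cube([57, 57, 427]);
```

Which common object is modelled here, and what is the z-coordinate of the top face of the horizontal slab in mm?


A bench. The seat-top height is 470 mm.

A long slab on four corner posts — a bench. The slab sits at z = 427 with thickness 43, so the top is 427 + 43 = 470 mm.


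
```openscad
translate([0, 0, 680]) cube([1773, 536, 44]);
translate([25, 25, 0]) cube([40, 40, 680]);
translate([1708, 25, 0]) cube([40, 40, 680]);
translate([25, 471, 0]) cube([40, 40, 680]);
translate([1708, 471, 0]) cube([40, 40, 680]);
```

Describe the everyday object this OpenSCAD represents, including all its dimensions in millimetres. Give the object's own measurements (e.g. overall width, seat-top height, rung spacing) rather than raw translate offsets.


A rectangular dining table. The top is 1773×536×44 mm with its upper surface at z = 724 mm. It stands on four 40×40 mm square legs, each inset 25 mm from the nearest pair of top edges, running from the floor to the underside of the top.


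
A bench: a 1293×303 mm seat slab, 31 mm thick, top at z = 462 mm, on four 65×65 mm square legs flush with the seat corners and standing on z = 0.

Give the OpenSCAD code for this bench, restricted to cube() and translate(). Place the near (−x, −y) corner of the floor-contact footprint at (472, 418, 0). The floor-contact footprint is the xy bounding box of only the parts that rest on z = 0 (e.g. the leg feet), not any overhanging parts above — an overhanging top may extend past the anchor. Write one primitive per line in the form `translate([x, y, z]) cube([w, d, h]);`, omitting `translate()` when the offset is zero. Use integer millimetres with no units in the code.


translate([472, 418, 431]) cube([1293, 303, 31]);
translate([472, 418, 0]) cube([65, 65, 431]);
translate([472, 656, 0]) cube([65, 65, 431]);
translate([1700, 418, 0]) cube([65, 65, 431]);
translate([1700, 656, 0]) cube([65, 65, 431]);


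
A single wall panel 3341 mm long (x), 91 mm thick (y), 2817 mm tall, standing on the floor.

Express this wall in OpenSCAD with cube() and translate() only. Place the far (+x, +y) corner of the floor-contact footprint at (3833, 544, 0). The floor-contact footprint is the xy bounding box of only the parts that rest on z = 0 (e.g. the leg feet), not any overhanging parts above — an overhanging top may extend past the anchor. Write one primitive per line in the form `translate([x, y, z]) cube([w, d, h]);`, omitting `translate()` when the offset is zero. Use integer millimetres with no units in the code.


translate([492, 453, 0]) cube([3341, 91, 2817]);


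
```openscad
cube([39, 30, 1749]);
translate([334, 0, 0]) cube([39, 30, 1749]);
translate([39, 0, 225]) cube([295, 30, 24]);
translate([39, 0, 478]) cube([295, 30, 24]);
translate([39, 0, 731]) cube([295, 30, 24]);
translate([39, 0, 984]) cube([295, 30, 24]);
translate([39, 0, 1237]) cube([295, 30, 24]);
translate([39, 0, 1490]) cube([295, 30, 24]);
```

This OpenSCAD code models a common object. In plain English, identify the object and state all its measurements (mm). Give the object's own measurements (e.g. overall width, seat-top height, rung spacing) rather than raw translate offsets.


A straight ladder. Two 39×30 mm vertical rails, 1749 mm tall, stand 373 mm apart (outside-to-outside) with their front faces coplanar on the −y side. 6 rungs, each 30 mm deep and 24 mm tall, span between the inner faces of the rails, front faces flush with the rails. The lowest rung's underside is at z = 225 mm and rungs are spaced 253 mm apart (underside to underside).


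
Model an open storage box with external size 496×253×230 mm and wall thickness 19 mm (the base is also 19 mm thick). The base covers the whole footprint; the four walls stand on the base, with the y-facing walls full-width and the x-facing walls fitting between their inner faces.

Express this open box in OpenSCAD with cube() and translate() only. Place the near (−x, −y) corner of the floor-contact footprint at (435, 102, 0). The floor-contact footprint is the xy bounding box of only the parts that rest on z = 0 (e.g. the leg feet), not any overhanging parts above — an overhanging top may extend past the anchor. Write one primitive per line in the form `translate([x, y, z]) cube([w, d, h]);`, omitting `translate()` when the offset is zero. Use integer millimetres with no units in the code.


translate([435, 102, 0]) cube([496, 253, 19]);
translate([435, 102, 19]) cube([496, 19, 211]);
translate([435, 336, 19]) cube([496, 19, 211]);
translate([435, 121, 19]) cube([19, 215, 211]);
translate([912, 121, 19]) cube([19, 215, 211]);


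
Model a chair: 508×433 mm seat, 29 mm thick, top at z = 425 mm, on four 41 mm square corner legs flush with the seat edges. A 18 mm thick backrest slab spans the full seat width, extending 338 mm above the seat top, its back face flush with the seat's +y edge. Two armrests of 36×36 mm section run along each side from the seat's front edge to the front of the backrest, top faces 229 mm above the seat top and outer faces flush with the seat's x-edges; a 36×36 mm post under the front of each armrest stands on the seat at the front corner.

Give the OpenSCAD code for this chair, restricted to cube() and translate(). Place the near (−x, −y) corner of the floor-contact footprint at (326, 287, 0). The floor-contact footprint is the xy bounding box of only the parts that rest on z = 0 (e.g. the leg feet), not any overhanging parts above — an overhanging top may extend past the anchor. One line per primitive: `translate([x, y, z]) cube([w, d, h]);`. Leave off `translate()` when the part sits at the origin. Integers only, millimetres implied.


// leg_h = 425 - 29 = 396
// arm post h = 229 - 36 = 193
translate([326, 287, 396]) cube([508, 433, 29]);
translate([326, 287, 0]) cube([41, 41, 396]);
translate([793, 287, 0]) cube([41, 41, 396]);
translate([326, 679, 0]) cube([41, 41, 396]);
translate([793, 679, 0]) cube([41, 41, 396]);
translate([326, 702, 425]) cube([508, 18, 338]);
translate([326, 287, 618]) cube([36, 415, 36]);
translate([798, 287, 618]) cube([36, 415, 36]);
translate([326, 287, 425]) cube([36, 36, 193]);
translate([798, 287, 425]) cube([36, 36, 193]);


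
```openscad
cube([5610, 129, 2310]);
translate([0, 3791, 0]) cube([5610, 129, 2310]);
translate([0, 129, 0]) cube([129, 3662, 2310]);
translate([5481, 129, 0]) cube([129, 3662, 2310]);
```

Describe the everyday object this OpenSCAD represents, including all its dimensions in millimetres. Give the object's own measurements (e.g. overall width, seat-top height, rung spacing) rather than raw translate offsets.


The wall frame of a small rectangular building: four walls, each 2310 mm tall and 129 mm thick, enclosing a footprint 5610 mm (x) by 3920 mm (y) outside-to-outside, with no floor or roof. The front and back walls (the −y and +y sides) span the full width; the two side walls fit between them.


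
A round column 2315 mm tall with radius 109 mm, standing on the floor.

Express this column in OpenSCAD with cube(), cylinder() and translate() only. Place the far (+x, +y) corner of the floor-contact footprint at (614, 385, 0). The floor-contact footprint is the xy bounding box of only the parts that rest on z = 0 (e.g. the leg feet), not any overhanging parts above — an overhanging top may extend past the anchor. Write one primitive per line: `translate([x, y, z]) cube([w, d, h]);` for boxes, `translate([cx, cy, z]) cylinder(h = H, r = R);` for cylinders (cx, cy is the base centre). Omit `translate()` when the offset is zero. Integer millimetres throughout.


translate([505, 276, 0]) cylinder(h = 2315, r = 109);


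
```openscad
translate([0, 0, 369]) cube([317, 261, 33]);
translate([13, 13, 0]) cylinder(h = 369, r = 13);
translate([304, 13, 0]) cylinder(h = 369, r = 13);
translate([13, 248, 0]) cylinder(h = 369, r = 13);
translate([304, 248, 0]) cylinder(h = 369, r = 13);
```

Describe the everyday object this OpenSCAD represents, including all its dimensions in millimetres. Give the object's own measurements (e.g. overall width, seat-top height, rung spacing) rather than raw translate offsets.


A four-legged stool. The seat is a 317×261×33 mm slab whose top surface is at z = 402 mm; four round legs, each 26 mm in diameter, run from the floor (z = 0) to the underside of the seat, each leg's axis is inset half a diameter from the nearest pair of seat edges (so the leg's bounding box is flush with the corner).


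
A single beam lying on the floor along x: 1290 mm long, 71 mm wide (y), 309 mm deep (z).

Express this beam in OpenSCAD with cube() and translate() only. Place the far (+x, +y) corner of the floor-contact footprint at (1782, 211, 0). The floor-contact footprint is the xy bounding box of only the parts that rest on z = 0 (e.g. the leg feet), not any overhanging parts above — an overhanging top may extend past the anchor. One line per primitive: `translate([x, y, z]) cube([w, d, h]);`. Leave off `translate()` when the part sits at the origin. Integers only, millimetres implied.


translate([492, 140, 0]) cube([1290, 71, 309]);


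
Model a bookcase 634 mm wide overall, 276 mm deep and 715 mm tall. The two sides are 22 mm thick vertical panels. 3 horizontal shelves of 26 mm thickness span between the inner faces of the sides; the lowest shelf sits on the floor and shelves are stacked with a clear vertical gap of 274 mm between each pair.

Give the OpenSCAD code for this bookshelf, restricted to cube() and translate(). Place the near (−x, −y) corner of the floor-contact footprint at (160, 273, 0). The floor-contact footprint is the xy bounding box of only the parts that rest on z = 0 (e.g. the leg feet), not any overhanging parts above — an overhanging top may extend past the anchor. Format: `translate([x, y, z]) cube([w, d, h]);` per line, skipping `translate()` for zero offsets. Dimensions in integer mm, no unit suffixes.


translate([160, 273, 0]) cube([22, 276, 715]);
translate([772, 273, 0]) cube([22, 276, 715]);
translate([182, 273, 0]) cube([590, 276, 26]);
translate([182, 273, 300]) cube([590, 276, 26]);
translate([182, 273, 600]) cube([590, 276, 26]);


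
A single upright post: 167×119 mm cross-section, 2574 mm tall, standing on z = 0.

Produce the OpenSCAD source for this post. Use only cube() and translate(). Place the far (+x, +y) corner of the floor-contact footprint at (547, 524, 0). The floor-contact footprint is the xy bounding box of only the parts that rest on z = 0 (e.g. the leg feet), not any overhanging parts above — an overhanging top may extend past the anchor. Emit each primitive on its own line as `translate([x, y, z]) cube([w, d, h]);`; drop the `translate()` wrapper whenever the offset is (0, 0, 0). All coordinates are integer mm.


translate([380, 405, 0]) cube([167, 119, 2574]);


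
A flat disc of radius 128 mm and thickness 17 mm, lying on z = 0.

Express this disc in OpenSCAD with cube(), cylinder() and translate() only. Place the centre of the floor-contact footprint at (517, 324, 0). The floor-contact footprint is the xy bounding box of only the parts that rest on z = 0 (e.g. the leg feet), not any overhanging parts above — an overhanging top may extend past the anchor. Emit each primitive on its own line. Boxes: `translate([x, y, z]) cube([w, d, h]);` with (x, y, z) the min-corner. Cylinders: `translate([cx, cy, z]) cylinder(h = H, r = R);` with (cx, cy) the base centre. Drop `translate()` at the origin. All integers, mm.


translate([517, 324, 0]) cylinder(h = 17, r = 128);


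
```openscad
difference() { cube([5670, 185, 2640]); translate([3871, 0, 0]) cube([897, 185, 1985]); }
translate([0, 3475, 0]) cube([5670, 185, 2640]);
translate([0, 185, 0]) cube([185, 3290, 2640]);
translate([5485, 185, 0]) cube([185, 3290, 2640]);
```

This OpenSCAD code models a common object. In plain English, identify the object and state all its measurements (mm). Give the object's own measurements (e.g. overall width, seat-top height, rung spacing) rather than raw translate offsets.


A single room: four walls, each 2640 mm tall and 185 mm thick, enclosing an outside footprint 5670×3660 mm (x × y), no floor or roof. The front and back walls (−y and +y sides) run the full x-width; the side walls fit between their inner faces. A door opening 897 mm wide and 1985 mm tall is cut through the front wall from the floor up, its −x edge 3871 mm from the wall's −x end.


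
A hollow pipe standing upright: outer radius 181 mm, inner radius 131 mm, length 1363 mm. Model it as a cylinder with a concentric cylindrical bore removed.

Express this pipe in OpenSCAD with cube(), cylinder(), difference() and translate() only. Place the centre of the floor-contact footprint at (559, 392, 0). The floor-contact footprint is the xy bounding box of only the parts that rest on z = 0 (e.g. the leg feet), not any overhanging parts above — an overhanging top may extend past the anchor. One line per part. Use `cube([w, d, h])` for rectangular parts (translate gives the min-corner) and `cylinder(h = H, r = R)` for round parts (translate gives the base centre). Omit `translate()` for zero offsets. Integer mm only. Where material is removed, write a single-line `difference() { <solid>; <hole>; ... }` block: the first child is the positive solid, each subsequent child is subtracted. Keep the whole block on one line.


difference() { translate([559, 392, 0]) cylinder(h = 1363, r = 181); translate([559, 392, 0]) cylinder(h = 1363, r = 131); }


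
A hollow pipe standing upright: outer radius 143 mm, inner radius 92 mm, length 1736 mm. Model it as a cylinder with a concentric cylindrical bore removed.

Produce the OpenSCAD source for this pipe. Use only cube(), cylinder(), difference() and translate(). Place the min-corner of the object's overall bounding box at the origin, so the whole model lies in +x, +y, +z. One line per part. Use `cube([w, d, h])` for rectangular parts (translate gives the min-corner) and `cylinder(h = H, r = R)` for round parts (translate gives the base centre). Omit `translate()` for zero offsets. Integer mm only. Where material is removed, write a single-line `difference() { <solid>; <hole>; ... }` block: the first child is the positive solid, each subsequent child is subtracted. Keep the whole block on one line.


difference() { translate([143, 143, 0]) cylinder(h = 1736, r = 143); translate([143, 143, 0]) cylinder(h = 1736, r = 92); }


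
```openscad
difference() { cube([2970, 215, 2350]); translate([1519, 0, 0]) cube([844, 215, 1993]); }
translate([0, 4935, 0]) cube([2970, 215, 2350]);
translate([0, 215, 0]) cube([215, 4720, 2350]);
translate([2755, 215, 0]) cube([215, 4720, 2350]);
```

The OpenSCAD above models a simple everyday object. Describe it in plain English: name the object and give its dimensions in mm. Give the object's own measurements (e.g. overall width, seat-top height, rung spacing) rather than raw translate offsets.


A single room: four walls, each 2350 mm tall and 215 mm thick, enclosing an outside footprint 2970×5150 mm (x × y), no floor or roof. The front and back walls (−y and +y sides) run the full x-width; the side walls fit between their inner faces. A door opening 844 mm wide and 1993 mm tall is cut through the front wall from the floor up, its −x edge 1519 mm from the wall's −x end.


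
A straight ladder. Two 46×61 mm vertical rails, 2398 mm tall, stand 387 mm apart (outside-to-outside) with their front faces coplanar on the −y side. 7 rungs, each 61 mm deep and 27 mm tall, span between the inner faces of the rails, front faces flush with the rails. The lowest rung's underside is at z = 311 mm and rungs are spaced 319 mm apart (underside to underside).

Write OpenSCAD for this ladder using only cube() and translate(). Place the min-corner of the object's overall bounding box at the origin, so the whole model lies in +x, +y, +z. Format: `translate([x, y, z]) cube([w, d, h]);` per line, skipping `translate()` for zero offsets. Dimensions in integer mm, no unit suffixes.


cube([46, 61, 2398]);
translate([341, 0, 0]) cube([46, 61, 2398]);
translate([46, 0, 311]) cube([295, 61, 27]);
translate([46, 0, 630]) cube([295, 61, 27]);
translate([46, 0, 949]) cube([295, 61, 27]);
translate([46, 0, 1268]) cube([295, 61, 27]);
translate([46, 0, 1587]) cube([295, 61, 27]);
translate([46, 0, 1906]) cube([295, 61, 27]);
translate([46, 0, 2225]) cube([295, 61, 27]);


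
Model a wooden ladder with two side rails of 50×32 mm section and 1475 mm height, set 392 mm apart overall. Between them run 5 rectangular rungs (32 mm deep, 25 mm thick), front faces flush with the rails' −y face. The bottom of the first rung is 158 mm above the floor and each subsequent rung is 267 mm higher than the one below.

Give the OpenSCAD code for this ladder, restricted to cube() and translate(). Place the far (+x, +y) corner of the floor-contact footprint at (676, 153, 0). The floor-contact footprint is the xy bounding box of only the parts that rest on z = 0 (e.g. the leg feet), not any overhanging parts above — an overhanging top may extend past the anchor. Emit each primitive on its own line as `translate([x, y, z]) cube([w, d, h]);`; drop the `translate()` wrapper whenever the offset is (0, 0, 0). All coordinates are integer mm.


// rung span = 392 - 2*50 = 292
// rung[k] z = 158 + k*267
translate([284, 121, 0]) cube([50, 32, 1475]);
translate([626, 121, 0]) cube([50, 32, 1475]);
translate([334, 121, 158]) cube([292, 32, 25]);
translate([334, 121, 425]) cube([292, 32, 25]);
translate([334, 121, 692]) cube([292, 32, 25]);
translate([334, 121, 959]) cube([292, 32, 25]);
translate([334, 121, 1226]) cube([292, 32, 25]);


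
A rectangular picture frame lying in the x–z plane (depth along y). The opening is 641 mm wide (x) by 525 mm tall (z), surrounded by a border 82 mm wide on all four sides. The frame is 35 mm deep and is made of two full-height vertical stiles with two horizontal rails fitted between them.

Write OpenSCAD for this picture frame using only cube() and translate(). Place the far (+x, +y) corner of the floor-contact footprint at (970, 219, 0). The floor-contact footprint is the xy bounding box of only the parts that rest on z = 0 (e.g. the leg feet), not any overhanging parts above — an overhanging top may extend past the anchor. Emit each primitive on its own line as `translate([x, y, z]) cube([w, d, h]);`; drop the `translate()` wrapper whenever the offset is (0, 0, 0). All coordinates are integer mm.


translate([165, 184, 0]) cube([82, 35, 689]);
translate([888, 184, 0]) cube([82, 35, 689]);
translate([247, 184, 0]) cube([641, 35, 82]);
translate([247, 184, 607]) cube([641, 35, 82]);


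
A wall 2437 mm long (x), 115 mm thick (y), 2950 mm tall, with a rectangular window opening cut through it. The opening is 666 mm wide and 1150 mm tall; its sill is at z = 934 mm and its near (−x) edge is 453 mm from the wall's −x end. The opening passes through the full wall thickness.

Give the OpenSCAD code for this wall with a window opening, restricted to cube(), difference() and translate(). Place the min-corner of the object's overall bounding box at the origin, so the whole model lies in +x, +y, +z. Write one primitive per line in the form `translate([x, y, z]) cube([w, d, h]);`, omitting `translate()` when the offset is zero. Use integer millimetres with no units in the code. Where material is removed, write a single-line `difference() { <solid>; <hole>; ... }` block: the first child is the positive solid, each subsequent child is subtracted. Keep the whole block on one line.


difference() { cube([2437, 115, 2950]); translate([453, 0, 934]) cube([666, 115, 1150]); }
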